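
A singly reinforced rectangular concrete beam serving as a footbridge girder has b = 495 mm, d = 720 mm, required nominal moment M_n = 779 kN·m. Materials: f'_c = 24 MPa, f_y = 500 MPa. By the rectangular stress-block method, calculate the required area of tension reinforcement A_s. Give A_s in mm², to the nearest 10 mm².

A_s ≈ 2350 mm²

With M_n = 0.85 f'_c a b (d − a/2), solve the quadratic for a:
a = d − √(d² − 2M_n/(0.85 f'_c b)) = 720 − √(720² − 2 × 779×10⁶/(0.85 × 24 × 495)) = 116.58 mm.
A_s = 0.85 f'_c a b / f_y = 0.85 × 24 × 116.58 × 495 / 500 = 2354.4 mm².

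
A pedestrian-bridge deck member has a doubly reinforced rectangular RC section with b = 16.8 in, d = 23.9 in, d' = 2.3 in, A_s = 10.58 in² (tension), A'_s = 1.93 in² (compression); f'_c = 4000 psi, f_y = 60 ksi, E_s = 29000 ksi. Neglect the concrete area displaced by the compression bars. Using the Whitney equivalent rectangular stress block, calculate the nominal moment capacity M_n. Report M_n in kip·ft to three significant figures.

Assume both steels yield.
a = (A_s − A'_s) f_y/(0.85 f'_c b) = (10.58 − 1.93) × 60/(0.85 × 4 × 16.8) = 9.086 in.
c = a/β₁ = 9.086/0.85 = 10.689 in; ε'_s = 0.003(c − d')/c = 0.0024 ≥ ε_y = 0.0021, so the compression steel yields.
M_n = (A_s − A'_s) f_y (d − a/2) + A'_s f_y (d − d') = 519 × (23.9 − 4.543) + 115.8 × (23.9 − 2.3) = 10046.3 + 2501.3 = 12547.6 kip·in = 12547.6/12 = 1045.63 kip·ft.

M_n ≈ 1050 kip·ft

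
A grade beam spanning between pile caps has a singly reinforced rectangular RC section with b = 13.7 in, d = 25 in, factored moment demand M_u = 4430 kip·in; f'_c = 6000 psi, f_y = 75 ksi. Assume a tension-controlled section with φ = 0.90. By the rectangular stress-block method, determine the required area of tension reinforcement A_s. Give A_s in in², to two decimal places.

M_n = M_u/φ = 4430/0.90 = 4922.22 kip·in.
From M_n = 0.85 f'_c a b (d − a/2):
a = d − √(d² − 2M_n/(0.85 f'_c b)) = 25 − √(25² − 2 × 4922.22/(0.85 × 6 × 13.7)) = 2.998 in.
A_s = 0.85 f'_c a b / f_y = 0.85 × 6 × 2.998 × 13.7 / 75 = 2.793 in².

A_s ≈ 2.79 in²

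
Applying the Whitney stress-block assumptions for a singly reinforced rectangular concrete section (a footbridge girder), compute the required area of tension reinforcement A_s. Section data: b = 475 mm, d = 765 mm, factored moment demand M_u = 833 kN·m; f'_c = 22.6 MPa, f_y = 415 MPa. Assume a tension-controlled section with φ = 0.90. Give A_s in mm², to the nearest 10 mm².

A_s ≈ 3220 mm²

M_n = M_u/φ = 833/0.90 = 925.556 kN·m.
With M_n = 0.85 f'_c a b (d − a/2), solve the quadratic for a:
a = d − √(d² − 2M_n/(0.85 f'_c b)) = 765 − √(765² − 2 × 925.556×10⁶/(0.85 × 22.6 × 475)) = 146.65 mm.
A_s = 0.85 f'_c a b / f_y = 0.85 × 22.6 × 146.65 × 475 / 415 = 3224.4 mm².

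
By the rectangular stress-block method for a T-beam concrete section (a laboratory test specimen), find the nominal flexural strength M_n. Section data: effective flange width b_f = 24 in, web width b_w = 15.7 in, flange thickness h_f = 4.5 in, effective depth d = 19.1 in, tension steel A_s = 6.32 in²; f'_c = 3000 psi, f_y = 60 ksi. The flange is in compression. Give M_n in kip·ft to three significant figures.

Tension: T = A_s f_y = 6.32 × 60 = 379.2 kips.
Try a within the flange: a = T/(0.85 f'_c b_f) = 379.2/(0.85 × 3 × 24) = 6.196 in.
a = 6.196 > h_f = 4.5 in: the block extends into the web. Split into flange-overhang and web parts.
C_f = 0.85 f'_c (b_f − b_w) h_f = 0.85 × 3 × (24 − 15.7) × 4.5 = 95.2 kips.
Remaining web compression depth: a_w = (T − C_f)/(0.85 f'_c b_w) = (379.2 − 95.2)/(0.85 × 3 × 15.7) = 7.094 in.
M_n = C_f(d − h_f/2) + (T − C_f)(d − a_w/2) = 95.2 × (19.1 − 2.25) + 284 × (19.1 − 3.547) = 1604.1 + 4417.1 = 6021.2 kip·in.
M_n = 6021.2/12 = 501.77 kip·ft.

M_n ≈ 502 kip·ft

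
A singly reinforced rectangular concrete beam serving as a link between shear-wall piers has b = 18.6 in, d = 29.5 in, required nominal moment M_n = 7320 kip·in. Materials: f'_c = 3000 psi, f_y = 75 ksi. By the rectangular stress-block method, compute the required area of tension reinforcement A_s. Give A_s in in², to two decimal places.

A_s ≈ 3.67 in²

From M_n = 0.85 f'_c a b (d − a/2):
a = d − √(d² − 2M_n/(0.85 f'_c b)) = 29.5 − √(29.5² − 2 × 7320/(0.85 × 3 × 18.6)) = 5.802 in.
A_s = 0.85 f'_c a b / f_y = 0.85 × 3 × 5.802 × 18.6 / 75 = 3.669 in².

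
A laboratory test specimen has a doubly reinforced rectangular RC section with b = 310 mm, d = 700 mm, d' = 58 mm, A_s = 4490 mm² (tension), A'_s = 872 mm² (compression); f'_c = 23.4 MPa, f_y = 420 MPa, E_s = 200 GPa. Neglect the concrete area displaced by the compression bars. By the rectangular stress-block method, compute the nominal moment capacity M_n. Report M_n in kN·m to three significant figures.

Assume both tension and compression steel yield.
Net tension couple steel: A_s − A'_s = 3618 mm².
a = (A_s − A'_s) f_y / (0.85 f'_c b) = 1519560/(0.85 × 23.4 × 310) = 246.45 mm.
c = a/β₁ = 246.45/0.85 = 289.94 mm; ε'_s = 0.003(c − d')/c = 0.0024 ≥ f_y/E_s = 0.0021, so compression steel does yield.
M_n = (A_s − A'_s) f_y (d − a/2) + A'_s f_y (d − d') = [1519560 × (700 − 123.225) + 366240 × (700 − 58)] × 10⁻⁶ = 876.44 + 235.13 = 1111.57 kN·m.

M_n ≈ 1110 kN·m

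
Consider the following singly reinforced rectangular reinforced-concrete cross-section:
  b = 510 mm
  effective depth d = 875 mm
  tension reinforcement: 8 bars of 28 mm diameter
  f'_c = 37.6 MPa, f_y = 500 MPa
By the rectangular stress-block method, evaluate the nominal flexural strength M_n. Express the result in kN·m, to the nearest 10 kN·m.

A_s = 8 × 616 = 4928 mm².
T = A_s f_y = 4928 × 500 = 2464000 N = 2464 kN.
From C = T: a = T/(0.85 f'_c b) = 2464000/(0.85 × 37.6 × 510) = 151.17 mm.
M_n = T(d − a/2) = 2464 kN × (875 − 75.585) mm = 1969.76 kN·m.

M_n ≈ 1970 kN·m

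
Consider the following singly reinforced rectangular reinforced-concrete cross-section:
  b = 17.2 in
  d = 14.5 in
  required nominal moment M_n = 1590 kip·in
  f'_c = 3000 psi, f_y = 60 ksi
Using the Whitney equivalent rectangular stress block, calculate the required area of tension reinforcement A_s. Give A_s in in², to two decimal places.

From M_n = 0.85 f'_c a b (d − a/2):
a = d − √(d² − 2M_n/(0.85 f'_c b)) = 14.5 − √(14.5² − 2 × 1590/(0.85 × 3 × 17.2)) = 2.763 in.
A_s = 0.85 f'_c a b / f_y = 0.85 × 3 × 2.763 × 17.2 / 60 = 2.020 in².

A_s ≈ 2.02 in²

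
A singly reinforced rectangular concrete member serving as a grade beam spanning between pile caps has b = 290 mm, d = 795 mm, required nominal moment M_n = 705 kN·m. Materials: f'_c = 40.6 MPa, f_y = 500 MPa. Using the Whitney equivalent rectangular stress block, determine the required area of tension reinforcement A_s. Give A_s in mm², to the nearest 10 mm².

With M_n = 0.85 f'_c a b (d − a/2), solve the quadratic for a:
a = d − √(d² − 2M_n/(0.85 f'_c b)) = 795 − √(795² − 2 × 705×10⁶/(0.85 × 40.6 × 290)) = 94.19 mm.
A_s = 0.85 f'_c a b / f_y = 0.85 × 40.6 × 94.19 × 290 / 500 = 1885.3 mm².

A_s ≈ 1890 mm²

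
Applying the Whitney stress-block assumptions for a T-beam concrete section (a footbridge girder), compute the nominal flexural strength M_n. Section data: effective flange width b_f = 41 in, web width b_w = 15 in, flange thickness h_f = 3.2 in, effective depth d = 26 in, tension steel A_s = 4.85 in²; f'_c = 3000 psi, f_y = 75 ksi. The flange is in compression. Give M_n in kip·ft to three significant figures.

M_n ≈ 735 kip·ft

Tension: T = A_s f_y = 4.85 × 75 = 363.75 kips.
Try a within the flange: a = T/(0.85 f'_c b_f) = 363.75/(0.85 × 3 × 41) = 3.479 in.
a = 3.479 > h_f = 3.2 in: the block extends into the web. Split into flange-overhang and web parts.
C_f = 0.85 f'_c (b_f − b_w) h_f = 0.85 × 3 × (41 − 15) × 3.2 = 212.2 kips.
Remaining web compression depth: a_w = (T − C_f)/(0.85 f'_c b_w) = (363.75 − 212.2)/(0.85 × 3 × 15) = 3.962 in.
M_n = C_f(d − h_f/2) + (T − C_f)(d − a_w/2) = 212.2 × (26 − 1.6) + 151.55 × (26 − 1.981) = 5177.7 + 3640.1 = 8817.8 kip·in.
M_n = 8817.8/12 = 734.82 kip·ft.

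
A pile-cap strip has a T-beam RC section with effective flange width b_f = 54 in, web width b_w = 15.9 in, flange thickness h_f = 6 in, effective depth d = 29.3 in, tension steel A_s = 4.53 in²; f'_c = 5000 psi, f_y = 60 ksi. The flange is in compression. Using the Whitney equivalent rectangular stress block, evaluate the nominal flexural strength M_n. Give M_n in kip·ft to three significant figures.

Tension: T = A_s f_y = 4.53 × 60 = 271.8 kips.
Try a within the flange: a = T/(0.85 f'_c b_f) = 271.8/(0.85 × 5 × 54) = 1.184 in.
Since a = 1.184 ≤ h_f = 6 in, the stress block lies entirely in the flange; analyse as a rectangular beam of width b_f.
M_n = T(d − a/2) = 271.8 × (29.3 − 0.592) = 7802.8 kip·in.
M_n = 7802.8/12 = 650.23 kip·ft.

M_n ≈ 650 kip·ft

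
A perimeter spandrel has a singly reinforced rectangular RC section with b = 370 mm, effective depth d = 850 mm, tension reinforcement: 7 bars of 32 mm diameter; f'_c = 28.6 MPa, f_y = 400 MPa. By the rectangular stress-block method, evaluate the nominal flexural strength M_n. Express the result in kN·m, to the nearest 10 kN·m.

M_n ≈ 1630 kN·m

A_s = 7 × 804 = 5628 mm².
T = A_s f_y = 5628 × 400 = 2251200 N = 2251.2 kN.
From C = T: a = T/(0.85 f'_c b) = 2251200/(0.85 × 28.6 × 370) = 250.28 mm.
M_n = T(d − a/2) = 2251.2 kN × (850 − 125.14) mm = 1631.80 kN·m.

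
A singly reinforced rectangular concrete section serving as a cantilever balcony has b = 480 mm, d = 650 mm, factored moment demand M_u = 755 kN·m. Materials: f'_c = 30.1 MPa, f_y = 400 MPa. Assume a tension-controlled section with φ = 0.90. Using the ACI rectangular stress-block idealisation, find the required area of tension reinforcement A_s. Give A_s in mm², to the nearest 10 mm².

A_s ≈ 3540 mm²

M_n = M_u/φ = 755/0.90 = 838.889 kN·m.
With M_n = 0.85 f'_c a b (d − a/2), solve the quadratic for a:
a = d − √(d² − 2M_n/(0.85 f'_c b)) = 650 − √(650² − 2 × 838.889×10⁶/(0.85 × 30.1 × 480)) = 115.32 mm.
A_s = 0.85 f'_c a b / f_y = 0.85 × 30.1 × 115.32 × 480 / 400 = 3540.6 mm².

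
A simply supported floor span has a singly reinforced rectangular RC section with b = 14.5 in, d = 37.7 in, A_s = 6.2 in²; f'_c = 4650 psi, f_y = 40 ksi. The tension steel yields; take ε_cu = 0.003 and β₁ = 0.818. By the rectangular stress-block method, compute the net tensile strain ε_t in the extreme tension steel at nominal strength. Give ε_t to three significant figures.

ε_t ≈ 0.0184

a = A_s f_y/(0.85 f'_c b) = 4.327 in.
β₁ = 0.818, so c = a/β₁ = 4.327/0.818 = 5.290 in.
From the linear strain diagram with ε_cu = 0.003: ε_t = 0.003 (d − c)/c = 0.003 × (37.7 − 5.290)/5.290 = 0.0184.
Since ε_t ≥ 0.005, the section is tension-controlled.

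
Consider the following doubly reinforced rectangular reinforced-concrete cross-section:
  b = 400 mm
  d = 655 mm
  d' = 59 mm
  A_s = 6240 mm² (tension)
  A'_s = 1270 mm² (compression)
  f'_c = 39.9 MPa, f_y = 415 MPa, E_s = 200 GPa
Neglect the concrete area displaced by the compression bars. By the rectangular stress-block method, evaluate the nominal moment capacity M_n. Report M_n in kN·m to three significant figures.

M_n ≈ 1510 kN·m

Assume both tension and compression steel yield.
Net tension couple steel: A_s − A'_s = 4970 mm².
a = (A_s − A'_s) f_y / (0.85 f'_c b) = 2062550/(0.85 × 39.9 × 400) = 152.04 mm.
c = a/β₁ = 152.04/0.765 = 198.75 mm; ε'_s = 0.003(c − d')/c = 0.0021 ≥ f_y/E_s = 0.0021, so compression steel does yield.
M_n = (A_s − A'_s) f_y (d − a/2) + A'_s f_y (d − d') = [2062550 × (655 − 76.02) + 527050 × (655 − 59)] × 10⁻⁶ = 1194.18 + 314.12 = 1508.30 kN·m.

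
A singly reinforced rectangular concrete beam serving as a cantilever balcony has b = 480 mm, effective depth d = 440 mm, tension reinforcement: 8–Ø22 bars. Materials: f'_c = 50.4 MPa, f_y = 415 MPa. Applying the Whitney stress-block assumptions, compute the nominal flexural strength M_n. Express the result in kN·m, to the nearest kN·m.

M_n ≈ 516 kN·m

A_s = 8 × 380 = 3040 mm².
T = A_s f_y = 3040 × 415 = 1261600 N = 1261.6 kN.
From C = T: a = T/(0.85 f'_c b) = 1261600/(0.85 × 50.4 × 480) = 61.35 mm.
M_n = T(d − a/2) = 1261.6 kN × (440 − 30.675) mm = 516.40 kN·m.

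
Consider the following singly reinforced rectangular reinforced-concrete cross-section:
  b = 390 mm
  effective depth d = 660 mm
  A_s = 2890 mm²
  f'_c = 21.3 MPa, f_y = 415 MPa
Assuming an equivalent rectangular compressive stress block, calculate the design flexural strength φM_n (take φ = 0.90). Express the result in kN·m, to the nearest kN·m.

T = A_s f_y = 2890 × 415 = 1199350 N = 1199.35 kN.
From C = T: a = T/(0.85 f'_c b) = 1199350/(0.85 × 21.3 × 390) = 169.86 mm.
M_n = T(d − a/2) = 1199.35 kN × (660 − 84.93) mm = 689.71 kN·m.
φM_n = 0.90 × 689.71 = 620.74 kN·m.

φM_n ≈ 621 kN·m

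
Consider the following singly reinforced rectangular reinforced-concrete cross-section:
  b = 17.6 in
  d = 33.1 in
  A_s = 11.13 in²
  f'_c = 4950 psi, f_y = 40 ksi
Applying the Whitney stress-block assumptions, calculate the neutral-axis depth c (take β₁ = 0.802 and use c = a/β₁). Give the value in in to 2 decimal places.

T = A_s f_y = 11.13 × 40 = 445.2 kips.
a = T/(0.85 f'_c b) = 445.2/(0.85 × 4.95 × 17.6) = 6.0120 in.
With β₁ = 0.802, c = a/β₁ = 6.0120/0.802 = 7.50 in.

c ≈ 7.50 in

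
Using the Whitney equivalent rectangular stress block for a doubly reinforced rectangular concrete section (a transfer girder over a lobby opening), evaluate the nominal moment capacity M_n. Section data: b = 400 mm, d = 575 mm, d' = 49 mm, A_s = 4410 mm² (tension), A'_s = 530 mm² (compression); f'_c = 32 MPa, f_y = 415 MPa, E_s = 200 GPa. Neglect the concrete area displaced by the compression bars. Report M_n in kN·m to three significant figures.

Assume both tension and compression steel yield.
Net tension couple steel: A_s − A'_s = 3880 mm².
a = (A_s − A'_s) f_y / (0.85 f'_c b) = 1610200/(0.85 × 32 × 400) = 148.00 mm.
c = a/β₁ = 148.00/0.821 = 180.27 mm; ε'_s = 0.003(c − d')/c = 0.0022 ≥ f_y/E_s = 0.0021, so compression steel does yield.
M_n = (A_s − A'_s) f_y (d − a/2) + A'_s f_y (d − d') = [1610200 × (575 − 74) + 219950 × (575 − 49)] × 10⁻⁶ = 806.71 + 115.69 = 922.40 kN·m.

M_n ≈ 922 kN·m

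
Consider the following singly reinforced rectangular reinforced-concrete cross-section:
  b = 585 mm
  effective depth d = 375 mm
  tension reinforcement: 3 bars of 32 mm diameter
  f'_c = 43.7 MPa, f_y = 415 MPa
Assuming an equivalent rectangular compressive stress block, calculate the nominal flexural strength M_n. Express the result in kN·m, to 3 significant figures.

A_s = 3 × 804 = 2412 mm².
T = A_s f_y = 2412 × 415 = 1000980 N = 1000.98 kN.
From C = T: a = T/(0.85 f'_c b) = 1000980/(0.85 × 43.7 × 585) = 46.06 mm.
M_n = T(d − a/2) = 1000.98 kN × (375 − 23.03) mm = 352.31 kN·m.

M_n ≈ 352 kN·m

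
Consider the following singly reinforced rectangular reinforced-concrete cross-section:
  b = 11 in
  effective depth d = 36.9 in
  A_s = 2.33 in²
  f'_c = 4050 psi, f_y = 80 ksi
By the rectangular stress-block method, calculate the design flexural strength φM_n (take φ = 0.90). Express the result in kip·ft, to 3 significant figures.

T = A_s f_y = 2.33 × 80 = 186.4 kips.
a = T/(0.85 f'_c b) = 186.4/(0.85 × 4.05 × 11) = 4.922 in.
M_n = T(d − a/2) = 186.4 × (36.9 − 2.461) = 6419.4 kip·in = 6419.4/12 = 534.95 kip·ft.
φM_n = 0.90 × 534.95 = 481.46 kip·ft.

φM_n ≈ 481 kip·ft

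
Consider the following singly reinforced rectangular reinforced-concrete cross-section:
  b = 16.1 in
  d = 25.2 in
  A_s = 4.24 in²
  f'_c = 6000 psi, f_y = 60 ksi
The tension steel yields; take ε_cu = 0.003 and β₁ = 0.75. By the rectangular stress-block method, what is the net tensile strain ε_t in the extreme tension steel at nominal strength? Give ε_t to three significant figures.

a = A_s f_y/(0.85 f'_c b) = 3.098 in.
β₁ = 0.75, so c = a/β₁ = 3.098/0.75 = 4.131 in.
From the linear strain diagram with ε_cu = 0.003: ε_t = 0.003 (d − c)/c = 0.003 × (25.2 − 4.131)/4.131 = 0.0153.
Since ε_t ≥ 0.005, the section is tension-controlled.

ε_t ≈ 0.0153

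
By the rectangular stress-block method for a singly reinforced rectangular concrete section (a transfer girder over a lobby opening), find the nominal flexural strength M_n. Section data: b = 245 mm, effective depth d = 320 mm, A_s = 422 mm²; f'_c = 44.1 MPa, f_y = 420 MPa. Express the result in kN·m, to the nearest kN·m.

T = A_s f_y = 422 × 420 = 177240 N = 177.24 kN.
From C = T: a = T/(0.85 f'_c b) = 177240/(0.85 × 44.1 × 245) = 19.30 mm.
M_n = T(d − a/2) = 177.24 kN × (320 − 9.65) mm = 55.01 kN·m.

M_n ≈ 55 kN·m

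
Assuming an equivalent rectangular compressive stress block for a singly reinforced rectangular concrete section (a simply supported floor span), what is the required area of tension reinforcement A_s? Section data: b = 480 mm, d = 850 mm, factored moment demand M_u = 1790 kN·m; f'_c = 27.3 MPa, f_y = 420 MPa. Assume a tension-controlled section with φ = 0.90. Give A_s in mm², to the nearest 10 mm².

A_s ≈ 6510 mm²

M_n = M_u/φ = 1790/0.90 = 1988.89 kN·m.
With M_n = 0.85 f'_c a b (d − a/2), solve the quadratic for a:
a = d − √(d² − 2M_n/(0.85 f'_c b)) = 850 − √(850² − 2 × 1988.89×10⁶/(0.85 × 27.3 × 480)) = 245.54 mm.
A_s = 0.85 f'_c a b / f_y = 0.85 × 27.3 × 245.54 × 480 / 420 = 6511.7 mm².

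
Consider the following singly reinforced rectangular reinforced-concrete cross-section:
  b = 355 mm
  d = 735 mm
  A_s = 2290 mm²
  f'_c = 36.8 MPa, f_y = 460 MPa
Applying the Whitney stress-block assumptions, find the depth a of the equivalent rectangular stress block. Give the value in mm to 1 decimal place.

a ≈ 94.9 mm

T = A_s f_y = 2290 × 460 = 1053400 N = 1053.4 kN.
Setting C = 0.85 f'_c a b equal to T: a = 1053400/(0.85 × 36.8 × 355) = 94.9 mm.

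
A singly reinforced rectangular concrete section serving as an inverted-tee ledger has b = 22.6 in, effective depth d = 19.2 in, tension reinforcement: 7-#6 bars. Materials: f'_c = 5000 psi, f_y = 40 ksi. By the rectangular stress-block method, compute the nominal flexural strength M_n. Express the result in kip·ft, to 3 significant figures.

M_n ≈ 191 kip·ft

A_s = 7 × 0.44 = 3.08 in².
T = A_s f_y = 3.08 × 40 = 123.2 kips.
a = T/(0.85 f'_c b) = 123.2/(0.85 × 5 × 22.6) = 1.283 in.
M_n = T(d − a/2) = 123.2 × (19.2 − 0.6415) = 2286.4 kip·in = 2286.4/12 = 190.53 kip·ft.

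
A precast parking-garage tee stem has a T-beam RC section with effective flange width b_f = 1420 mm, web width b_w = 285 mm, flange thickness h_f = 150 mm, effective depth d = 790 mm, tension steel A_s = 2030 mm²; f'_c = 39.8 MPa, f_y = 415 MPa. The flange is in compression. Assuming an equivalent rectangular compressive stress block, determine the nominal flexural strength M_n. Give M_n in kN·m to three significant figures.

Tension: T = A_s f_y = 2030 × 415 = 842450 N.
Try a within the flange: a = T/(0.85 f'_c b_f) = 842450/(0.85 × 39.8 × 1420) = 17.54 mm.
Since a = 17.54 ≤ h_f = 150 mm, the stress block lies entirely in the flange; analyse as a rectangular beam of width b_f.
M_n = T(d − a/2) = 842450 × (790 − 8.77) = 658.15 × 10⁶ N·mm.
M_n = 658.15 kN·m.

M_n ≈ 658 kN·m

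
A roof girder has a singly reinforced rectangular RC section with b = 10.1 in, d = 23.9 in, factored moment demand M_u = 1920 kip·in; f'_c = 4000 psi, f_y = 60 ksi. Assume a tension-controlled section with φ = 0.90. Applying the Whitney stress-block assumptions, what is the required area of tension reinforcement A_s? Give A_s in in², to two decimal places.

A_s ≈ 1.58 in²

M_n = M_u/φ = 1920/0.90 = 2133.33 kip·in.
From M_n = 0.85 f'_c a b (d − a/2):
a = d − √(d² − 2M_n/(0.85 f'_c b)) = 23.9 − √(23.9² − 2 × 2133.33/(0.85 × 4 × 10.1)) = 2.759 in.
A_s = 0.85 f'_c a b / f_y = 0.85 × 4 × 2.759 × 10.1 / 60 = 1.579 in².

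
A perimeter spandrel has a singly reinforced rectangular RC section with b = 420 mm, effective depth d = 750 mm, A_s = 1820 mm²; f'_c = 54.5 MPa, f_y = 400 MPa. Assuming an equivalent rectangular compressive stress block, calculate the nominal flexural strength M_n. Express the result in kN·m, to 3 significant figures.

M_n ≈ 532 kN·m

T = A_s f_y = 1820 × 400 = 728000 N = 728 kN.
From C = T: a = T/(0.85 f'_c b) = 728000/(0.85 × 54.5 × 420) = 37.42 mm.
M_n = T(d − a/2) = 728 kN × (750 − 18.71) mm = 532.38 kN·m.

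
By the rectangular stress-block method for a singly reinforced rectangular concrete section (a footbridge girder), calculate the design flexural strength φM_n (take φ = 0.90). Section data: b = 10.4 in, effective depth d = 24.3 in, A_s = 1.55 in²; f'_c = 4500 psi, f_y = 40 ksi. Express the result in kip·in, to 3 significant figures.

φM_n ≈ 1310 kip·in

T = A_s f_y = 1.55 × 40 = 62 kips.
a = T/(0.85 f'_c b) = 62/(0.85 × 4.5 × 10.4) = 1.559 in.
M_n = T(d − a/2) = 62 × (24.3 − 0.7795) = 1458.3 kip·in.
φM_n = 0.90 × 1458.3 = 1312.5 kip·in.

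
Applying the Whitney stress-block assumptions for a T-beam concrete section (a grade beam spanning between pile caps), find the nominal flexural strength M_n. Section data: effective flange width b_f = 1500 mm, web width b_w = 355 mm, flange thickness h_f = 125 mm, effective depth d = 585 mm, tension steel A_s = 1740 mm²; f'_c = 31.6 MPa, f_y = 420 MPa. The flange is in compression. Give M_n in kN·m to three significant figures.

M_n ≈ 421 kN·m

Tension: T = A_s f_y = 1740 × 420 = 730800 N.
Try a within the flange: a = T/(0.85 f'_c b_f) = 730800/(0.85 × 31.6 × 1500) = 18.14 mm.
Since a = 18.14 ≤ h_f = 125 mm, the stress block lies entirely in the flange; analyse as a rectangular beam of width b_f.
M_n = T(d − a/2) = 730800 × (585 − 9.07) = 420.89 × 10⁶ N·mm.
M_n = 420.89 kN·m.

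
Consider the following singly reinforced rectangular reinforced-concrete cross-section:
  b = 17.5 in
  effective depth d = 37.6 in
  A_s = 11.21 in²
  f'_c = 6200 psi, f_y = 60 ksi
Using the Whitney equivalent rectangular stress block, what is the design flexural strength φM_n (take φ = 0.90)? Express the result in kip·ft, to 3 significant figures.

φM_n ≈ 1710 kip·ft

T = A_s f_y = 11.21 × 60 = 672.6 kips.
a = T/(0.85 f'_c b) = 672.6/(0.85 × 6.2 × 17.5) = 7.293 in.
M_n = T(d − a/2) = 672.6 × (37.6 − 3.6465) = 22837.1 kip·in = 22837.1/12 = 1903.09 kip·ft.
φM_n = 0.90 × 1903.09 = 1712.78 kip·ft.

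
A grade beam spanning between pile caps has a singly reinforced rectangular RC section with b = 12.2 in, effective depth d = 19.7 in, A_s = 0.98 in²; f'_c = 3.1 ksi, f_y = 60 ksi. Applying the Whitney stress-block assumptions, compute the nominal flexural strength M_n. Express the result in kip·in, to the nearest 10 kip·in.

T = A_s f_y = 0.98 × 60 = 58.8 kips.
a = T/(0.85 f'_c b) = 58.8/(0.85 × 3.1 × 12.2) = 1.829 in.
M_n = T(d − a/2) = 58.8 × (19.7 − 0.9145) = 1104.6 kip·in.

M_n ≈ 1100 kip·in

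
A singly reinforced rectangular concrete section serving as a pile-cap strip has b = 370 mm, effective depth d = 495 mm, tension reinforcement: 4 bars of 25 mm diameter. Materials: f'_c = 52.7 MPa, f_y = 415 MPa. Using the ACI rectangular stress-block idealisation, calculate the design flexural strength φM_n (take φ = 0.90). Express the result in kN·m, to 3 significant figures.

A_s = 4 × 491 = 1964 mm².
T = A_s f_y = 1964 × 415 = 815060 N = 815.06 kN.
From C = T: a = T/(0.85 f'_c b) = 815060/(0.85 × 52.7 × 370) = 49.18 mm.
M_n = T(d − a/2) = 815.06 kN × (495 − 24.59) mm = 383.41 kN·m.
φM_n = 0.90 × 383.41 = 345.07 kN·m.

φM_n ≈ 345 kN·m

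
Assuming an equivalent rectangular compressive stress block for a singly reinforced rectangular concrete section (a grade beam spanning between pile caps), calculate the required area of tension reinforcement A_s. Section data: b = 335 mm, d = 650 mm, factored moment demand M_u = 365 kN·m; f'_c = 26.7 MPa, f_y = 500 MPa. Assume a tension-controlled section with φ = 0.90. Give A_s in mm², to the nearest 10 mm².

M_n = M_u/φ = 365/0.90 = 405.556 kN·m.
With M_n = 0.85 f'_c a b (d − a/2), solve the quadratic for a:
a = d − √(d² − 2M_n/(0.85 f'_c b)) = 650 − √(650² − 2 × 405.556×10⁶/(0.85 × 26.7 × 335)) = 88.03 mm.
A_s = 0.85 f'_c a b / f_y = 0.85 × 26.7 × 88.03 × 335 / 500 = 1338.6 mm².

A_s ≈ 1340 mm²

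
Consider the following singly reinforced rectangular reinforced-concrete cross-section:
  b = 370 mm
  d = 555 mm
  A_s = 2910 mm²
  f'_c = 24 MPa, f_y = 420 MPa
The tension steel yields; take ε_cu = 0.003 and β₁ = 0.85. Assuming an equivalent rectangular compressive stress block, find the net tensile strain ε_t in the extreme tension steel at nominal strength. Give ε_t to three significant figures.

ε_t ≈ 0.00574

a = A_s f_y/(0.85 f'_c b) = 161.92 mm.
β₁ = 0.85, so c = a/β₁ = 161.92/0.85 = 190.49 mm.
From the linear strain diagram with ε_cu = 0.003: ε_t = 0.003 (d − c)/c = 0.003 × (555 − 190.49)/190.49 = 0.00574.
Since ε_t ≥ 0.005, the section is tension-controlled.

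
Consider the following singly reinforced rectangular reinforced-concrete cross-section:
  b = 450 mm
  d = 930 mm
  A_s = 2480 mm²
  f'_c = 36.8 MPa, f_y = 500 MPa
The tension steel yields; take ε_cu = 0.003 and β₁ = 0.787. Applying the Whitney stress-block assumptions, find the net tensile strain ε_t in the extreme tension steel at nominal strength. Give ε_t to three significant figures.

ε_t ≈ 0.0219

a = A_s f_y/(0.85 f'_c b) = 88.09 mm.
β₁ = 0.787, so c = a/β₁ = 88.09/0.787 = 111.93 mm.
From the linear strain diagram with ε_cu = 0.003: ε_t = 0.003 (d − c)/c = 0.003 × (930 − 111.93)/111.93 = 0.0219.
Since ε_t ≥ 0.005, the section is tension-controlled.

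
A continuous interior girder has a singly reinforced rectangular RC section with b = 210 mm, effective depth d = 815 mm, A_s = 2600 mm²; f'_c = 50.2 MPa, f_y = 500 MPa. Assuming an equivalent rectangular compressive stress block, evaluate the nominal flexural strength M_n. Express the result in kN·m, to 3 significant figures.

T = A_s f_y = 2600 × 500 = 1300000 N = 1300 kN.
From C = T: a = T/(0.85 f'_c b) = 1300000/(0.85 × 50.2 × 210) = 145.08 mm.
M_n = T(d − a/2) = 1300 kN × (815 − 72.54) mm = 965.20 kN·m.

M_n ≈ 965 kN·m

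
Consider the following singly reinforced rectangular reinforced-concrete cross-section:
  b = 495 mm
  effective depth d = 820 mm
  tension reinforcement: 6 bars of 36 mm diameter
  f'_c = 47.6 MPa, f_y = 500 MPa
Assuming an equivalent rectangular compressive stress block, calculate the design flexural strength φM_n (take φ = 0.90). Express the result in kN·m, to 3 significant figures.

φM_n ≈ 2040 kN·m

A_s = 6 × 1018 = 6108 mm².
T = A_s f_y = 6108 × 500 = 3054000 N = 3054 kN.
From C = T: a = T/(0.85 f'_c b) = 3054000/(0.85 × 47.6 × 495) = 152.49 mm.
M_n = T(d − a/2) = 3054 kN × (820 − 76.245) mm = 2271.43 kN·m.
φM_n = 0.90 × 2271.43 = 2044.29 kN·m.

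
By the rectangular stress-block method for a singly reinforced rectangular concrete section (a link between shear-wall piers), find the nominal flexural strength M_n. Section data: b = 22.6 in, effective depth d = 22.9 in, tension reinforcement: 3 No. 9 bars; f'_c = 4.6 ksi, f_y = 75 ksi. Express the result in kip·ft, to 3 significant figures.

M_n ≈ 406 kip·ft

A_s = 3 × 1 = 3 in².
T = A_s f_y = 3 × 75 = 225 kips.
a = T/(0.85 f'_c b) = 225/(0.85 × 4.6 × 22.6) = 2.546 in.
M_n = T(d − a/2) = 225 × (22.9 − 1.273) = 4866.1 kip·in = 4866.1/12 = 405.51 kip·ft.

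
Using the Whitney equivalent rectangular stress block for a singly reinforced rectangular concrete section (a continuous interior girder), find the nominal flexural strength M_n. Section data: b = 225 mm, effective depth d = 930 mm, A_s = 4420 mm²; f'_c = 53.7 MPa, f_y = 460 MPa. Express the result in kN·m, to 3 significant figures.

M_n ≈ 1690 kN·m

T = A_s f_y = 4420 × 460 = 2033200 N = 2033.2 kN.
From C = T: a = T/(0.85 f'_c b) = 2033200/(0.85 × 53.7 × 225) = 197.97 mm.
M_n = T(d − a/2) = 2033.2 kN × (930 − 98.985) mm = 1689.62 kN·m.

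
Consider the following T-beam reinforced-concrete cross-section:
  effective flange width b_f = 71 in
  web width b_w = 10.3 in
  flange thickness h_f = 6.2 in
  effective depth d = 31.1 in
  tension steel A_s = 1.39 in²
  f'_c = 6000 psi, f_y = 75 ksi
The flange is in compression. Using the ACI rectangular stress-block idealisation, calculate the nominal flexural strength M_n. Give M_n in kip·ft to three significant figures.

M_n ≈ 269 kip·ft

Tension: T = A_s f_y = 1.39 × 75 = 104.25 kips.
Try a within the flange: a = T/(0.85 f'_c b_f) = 104.25/(0.85 × 6 × 71) = 0.288 in.
Since a = 0.288 ≤ h_f = 6.2 in, the stress block lies entirely in the flange; analyse as a rectangular beam of width b_f.
M_n = T(d − a/2) = 104.25 × (31.1 − 0.144) = 3227.2 kip·in.
M_n = 3227.2/12 = 268.93 kip·ft.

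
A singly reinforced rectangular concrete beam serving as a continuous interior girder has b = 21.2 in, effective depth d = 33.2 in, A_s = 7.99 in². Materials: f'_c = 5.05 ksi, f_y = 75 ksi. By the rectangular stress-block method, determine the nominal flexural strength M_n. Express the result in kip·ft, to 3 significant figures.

M_n ≈ 1490 kip·ft

T = A_s f_y = 7.99 × 75 = 599.25 kips.
a = T/(0.85 f'_c b) = 599.25/(0.85 × 5.05 × 21.2) = 6.585 in.
M_n = T(d − a/2) = 599.25 × (33.2 − 3.2925) = 17922.1 kip·in = 17922.1/12 = 1493.51 kip·ft.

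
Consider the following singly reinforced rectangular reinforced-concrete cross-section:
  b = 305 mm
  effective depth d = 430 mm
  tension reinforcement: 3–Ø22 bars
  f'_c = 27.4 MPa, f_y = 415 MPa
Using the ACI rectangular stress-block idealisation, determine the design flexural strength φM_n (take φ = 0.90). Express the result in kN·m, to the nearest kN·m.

φM_n ≈ 169 kN·m

A_s = 3 × 380 = 1140 mm².
T = A_s f_y = 1140 × 415 = 473100 N = 473.1 kN.
From C = T: a = T/(0.85 f'_c b) = 473100/(0.85 × 27.4 × 305) = 66.60 mm.
M_n = T(d − a/2) = 473.1 kN × (430 − 33.3) mm = 187.68 kN·m.
φM_n = 0.90 × 187.68 = 168.91 kN·m.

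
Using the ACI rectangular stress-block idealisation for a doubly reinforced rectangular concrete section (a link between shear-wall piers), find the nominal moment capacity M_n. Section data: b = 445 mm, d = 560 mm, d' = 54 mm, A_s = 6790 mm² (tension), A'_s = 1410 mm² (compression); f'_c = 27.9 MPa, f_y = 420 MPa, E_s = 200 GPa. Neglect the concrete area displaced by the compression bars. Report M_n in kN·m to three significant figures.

Assume both tension and compression steel yield.
Net tension couple steel: A_s − A'_s = 5380 mm².
a = (A_s − A'_s) f_y / (0.85 f'_c b) = 2259600/(0.85 × 27.9 × 445) = 214.12 mm.
c = a/β₁ = 214.12/0.85 = 251.91 mm; ε'_s = 0.003(c − d')/c = 0.0024 ≥ f_y/E_s = 0.0021, so compression steel does yield.
M_n = (A_s − A'_s) f_y (d − a/2) + A'_s f_y (d − d') = [2259600 × (560 − 107.06) + 592200 × (560 − 54)] × 10⁻⁶ = 1023.46 + 299.65 = 1323.11 kN·m.

M_n ≈ 1320 kN·m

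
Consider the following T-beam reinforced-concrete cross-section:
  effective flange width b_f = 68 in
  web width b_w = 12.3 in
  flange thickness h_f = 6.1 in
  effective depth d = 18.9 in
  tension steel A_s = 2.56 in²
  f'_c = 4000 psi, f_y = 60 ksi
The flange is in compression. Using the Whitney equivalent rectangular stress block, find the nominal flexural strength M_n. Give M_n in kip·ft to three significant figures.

M_n ≈ 238 kip·ft

Tension: T = A_s f_y = 2.56 × 60 = 153.6 kips.
Try a within the flange: a = T/(0.85 f'_c b_f) = 153.6/(0.85 × 4 × 68) = 0.664 in.
Since a = 0.664 ≤ h_f = 6.1 in, the stress block lies entirely in the flange; analyse as a rectangular beam of width b_f.
M_n = T(d − a/2) = 153.6 × (18.9 − 0.332) = 2852.0 kip·in.
M_n = 2852.0/12 = 237.67 kip·ft.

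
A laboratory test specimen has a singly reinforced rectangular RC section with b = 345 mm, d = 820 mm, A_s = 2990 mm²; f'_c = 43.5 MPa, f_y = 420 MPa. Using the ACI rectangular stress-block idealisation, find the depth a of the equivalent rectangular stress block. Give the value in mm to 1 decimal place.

T = A_s f_y = 2990 × 420 = 1255800 N = 1255.8 kN.
Setting C = 0.85 f'_c a b equal to T: a = 1255800/(0.85 × 43.5 × 345) = 98.4 mm.

a ≈ 98.4 mm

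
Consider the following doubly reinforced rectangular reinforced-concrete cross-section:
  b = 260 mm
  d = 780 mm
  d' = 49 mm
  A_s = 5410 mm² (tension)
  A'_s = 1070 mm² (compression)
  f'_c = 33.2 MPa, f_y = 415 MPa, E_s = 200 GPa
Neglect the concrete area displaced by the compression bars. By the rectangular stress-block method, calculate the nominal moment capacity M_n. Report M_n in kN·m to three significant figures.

M_n ≈ 1510 kN·m

Assume both tension and compression steel yield.
Net tension couple steel: A_s − A'_s = 4340 mm².
a = (A_s − A'_s) f_y / (0.85 f'_c b) = 1801100/(0.85 × 33.2 × 260) = 245.48 mm.
c = a/β₁ = 245.48/0.813 = 301.94 mm; ε'_s = 0.003(c − d')/c = 0.0025 ≥ f_y/E_s = 0.0021, so compression steel does yield.
M_n = (A_s − A'_s) f_y (d − a/2) + A'_s f_y (d − d') = [1801100 × (780 − 122.74) + 444050 × (780 − 49)] × 10⁻⁶ = 1183.79 + 324.60 = 1508.39 kN·m.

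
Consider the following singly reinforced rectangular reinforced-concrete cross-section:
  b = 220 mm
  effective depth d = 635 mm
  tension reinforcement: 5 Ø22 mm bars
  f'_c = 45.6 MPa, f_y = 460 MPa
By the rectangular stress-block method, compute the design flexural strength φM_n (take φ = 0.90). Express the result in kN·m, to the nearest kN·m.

A_s = 5 × 380 = 1900 mm².
T = A_s f_y = 1900 × 460 = 874000 N = 874 kN.
From C = T: a = T/(0.85 f'_c b) = 874000/(0.85 × 45.6 × 220) = 102.50 mm.
M_n = T(d − a/2) = 874 kN × (635 − 51.25) mm = 510.20 kN·m.
φM_n = 0.90 × 510.20 = 459.18 kN·m.

φM_n ≈ 459 kN·m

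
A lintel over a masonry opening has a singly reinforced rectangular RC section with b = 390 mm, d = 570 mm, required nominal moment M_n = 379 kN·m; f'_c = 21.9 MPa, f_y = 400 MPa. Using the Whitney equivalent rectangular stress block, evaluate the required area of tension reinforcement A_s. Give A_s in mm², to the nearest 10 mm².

With M_n = 0.85 f'_c a b (d − a/2), solve the quadratic for a:
a = d − √(d² − 2M_n/(0.85 f'_c b)) = 570 − √(570² − 2 × 379×10⁶/(0.85 × 21.9 × 390)) = 100.44 mm.
A_s = 0.85 f'_c a b / f_y = 0.85 × 21.9 × 100.44 × 390 / 400 = 1822.9 mm².

A_s ≈ 1820 mm²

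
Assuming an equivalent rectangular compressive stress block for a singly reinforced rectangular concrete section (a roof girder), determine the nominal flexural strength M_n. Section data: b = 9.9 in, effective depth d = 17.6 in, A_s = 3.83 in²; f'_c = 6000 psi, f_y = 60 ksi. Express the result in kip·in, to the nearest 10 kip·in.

T = A_s f_y = 3.83 × 60 = 229.8 kips.
a = T/(0.85 f'_c b) = 229.8/(0.85 × 6 × 9.9) = 4.551 in.
M_n = T(d − a/2) = 229.8 × (17.6 − 2.2755) = 3521.6 kip·in.

M_n ≈ 3520 kip·in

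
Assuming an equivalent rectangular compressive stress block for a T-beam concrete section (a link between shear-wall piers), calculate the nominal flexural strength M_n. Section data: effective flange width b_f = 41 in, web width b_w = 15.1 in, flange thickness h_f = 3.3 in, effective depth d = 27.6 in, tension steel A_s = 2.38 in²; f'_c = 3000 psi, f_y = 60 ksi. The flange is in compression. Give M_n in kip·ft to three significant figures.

Tension: T = A_s f_y = 2.38 × 60 = 142.8 kips.
Try a within the flange: a = T/(0.85 f'_c b_f) = 142.8/(0.85 × 3 × 41) = 1.366 in.
Since a = 1.366 ≤ h_f = 3.3 in, the stress block lies entirely in the flange; analyse as a rectangular beam of width b_f.
M_n = T(d − a/2) = 142.8 × (27.6 − 0.683) = 3843.7 kip·in.
M_n = 3843.7/12 = 320.31 kip·ft.

M_n ≈ 320 kip·ft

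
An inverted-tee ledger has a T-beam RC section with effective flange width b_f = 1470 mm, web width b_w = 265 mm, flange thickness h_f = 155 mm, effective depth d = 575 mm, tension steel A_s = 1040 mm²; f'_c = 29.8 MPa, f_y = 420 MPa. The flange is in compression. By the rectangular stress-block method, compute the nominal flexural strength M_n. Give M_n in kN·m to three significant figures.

M_n ≈ 249 kN·m

Tension: T = A_s f_y = 1040 × 420 = 436800 N.
Try a within the flange: a = T/(0.85 f'_c b_f) = 436800/(0.85 × 29.8 × 1470) = 11.73 mm.
Since a = 11.73 ≤ h_f = 155 mm, the stress block lies entirely in the flange; analyse as a rectangular beam of width b_f.
M_n = T(d − a/2) = 436800 × (575 − 5.865) = 248.60 × 10⁶ N·mm.
M_n = 248.60 kN·m.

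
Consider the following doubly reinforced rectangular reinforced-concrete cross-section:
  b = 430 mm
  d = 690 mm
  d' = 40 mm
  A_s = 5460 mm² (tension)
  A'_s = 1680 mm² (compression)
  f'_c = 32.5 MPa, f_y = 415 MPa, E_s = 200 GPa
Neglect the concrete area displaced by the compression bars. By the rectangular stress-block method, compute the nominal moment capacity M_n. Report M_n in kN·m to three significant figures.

M_n ≈ 1430 kN·m

Assume both tension and compression steel yield.
Net tension couple steel: A_s − A'_s = 3780 mm².
a = (A_s − A'_s) f_y / (0.85 f'_c b) = 1568700/(0.85 × 32.5 × 430) = 132.06 mm.
c = a/β₁ = 132.06/0.818 = 161.44 mm; ε'_s = 0.003(c − d')/c = 0.0023 ≥ f_y/E_s = 0.0021, so compression steel does yield.
M_n = (A_s − A'_s) f_y (d − a/2) + A'_s f_y (d − d') = [1568700 × (690 − 66.03) + 697200 × (690 − 40)] × 10⁻⁶ = 978.82 + 453.18 = 1432.00 kN·m.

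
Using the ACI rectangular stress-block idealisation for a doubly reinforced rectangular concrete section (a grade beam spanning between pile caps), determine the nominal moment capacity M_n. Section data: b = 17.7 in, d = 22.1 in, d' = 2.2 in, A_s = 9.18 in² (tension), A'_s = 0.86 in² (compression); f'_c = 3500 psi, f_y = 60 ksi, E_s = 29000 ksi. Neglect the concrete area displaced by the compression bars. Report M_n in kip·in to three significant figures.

Assume both steels yield.
a = (A_s − A'_s) f_y/(0.85 f'_c b) = (9.18 − 0.86) × 60/(0.85 × 3.5 × 17.7) = 9.480 in.
c = a/β₁ = 9.480/0.85 = 11.153 in; ε'_s = 0.003(c − d')/c = 0.0024 ≥ ε_y = 0.0021, so the compression steel yields.
M_n = (A_s − A'_s) f_y (d − a/2) + A'_s f_y (d − d') = 499.2 × (22.1 − 4.74) + 51.6 × (22.1 − 2.2) = 8666.1 + 1026.8 = 9692.9 kip·in.

M_n ≈ 9690 kip·in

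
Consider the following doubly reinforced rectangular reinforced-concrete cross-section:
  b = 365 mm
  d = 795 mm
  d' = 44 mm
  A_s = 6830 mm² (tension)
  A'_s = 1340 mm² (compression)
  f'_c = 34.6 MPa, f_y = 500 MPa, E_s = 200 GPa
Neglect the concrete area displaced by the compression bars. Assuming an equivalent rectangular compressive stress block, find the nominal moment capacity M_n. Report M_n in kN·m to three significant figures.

M_n ≈ 2330 kN·m

Assume both tension and compression steel yield.
Net tension couple steel: A_s − A'_s = 5490 mm².
a = (A_s − A'_s) f_y / (0.85 f'_c b) = 2745000/(0.85 × 34.6 × 365) = 255.71 mm.
c = a/β₁ = 255.71/0.803 = 318.44 mm; ε'_s = 0.003(c − d')/c = 0.0026 ≥ f_y/E_s = 0.0025, so compression steel does yield.
M_n = (A_s − A'_s) f_y (d − a/2) + A'_s f_y (d − d') = [2745000 × (795 − 127.855) + 670000 × (795 − 44)] × 10⁻⁶ = 1831.31 + 503.17 = 2334.48 kN·m.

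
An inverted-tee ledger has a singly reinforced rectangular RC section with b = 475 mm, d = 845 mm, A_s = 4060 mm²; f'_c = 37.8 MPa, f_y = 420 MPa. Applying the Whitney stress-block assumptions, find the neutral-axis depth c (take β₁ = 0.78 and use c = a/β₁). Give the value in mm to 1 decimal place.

c ≈ 143.2 mm

T = A_s f_y = 4060 × 420 = 1705200 N = 1705.2 kN.
Setting C = 0.85 f'_c a b equal to T: a = 1705200/(0.85 × 37.8 × 475) = 111.730 mm.
With β₁ = 0.78, c = a/β₁ = 111.730/0.78 = 143.2 mm.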